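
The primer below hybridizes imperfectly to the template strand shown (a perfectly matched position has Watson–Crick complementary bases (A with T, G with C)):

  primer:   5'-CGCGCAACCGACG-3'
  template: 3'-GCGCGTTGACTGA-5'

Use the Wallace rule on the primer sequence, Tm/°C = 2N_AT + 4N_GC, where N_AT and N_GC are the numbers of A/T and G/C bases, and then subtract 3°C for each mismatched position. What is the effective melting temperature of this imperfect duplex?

Primer base counts: A=3, T=0, G=4, C=6 → A+T=3, G+C=10
Perfect-match Tm = 2(3) + 4(10) = 6 + 40 = 46°C
Mismatches (positions where the bases are not complementary): 2 (at positions 9, 13)
Effective Tm = 46 − 2×3 = 46 − 6 = 40°C

40°C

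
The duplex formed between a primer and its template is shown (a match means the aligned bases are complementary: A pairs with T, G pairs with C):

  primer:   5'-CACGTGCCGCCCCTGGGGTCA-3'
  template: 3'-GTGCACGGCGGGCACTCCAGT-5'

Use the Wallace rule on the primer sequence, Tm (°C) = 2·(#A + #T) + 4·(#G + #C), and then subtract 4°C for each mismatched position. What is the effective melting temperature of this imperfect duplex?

Primer base counts: A=2, T=3, G=7, C=9 → A+T=5, G+C=16
Perfect-match Tm = 2(5) + 4(16) = 10 + 64 = 74°C
Mismatches (positions where the bases are not complementary): 2 (at positions 13, 16)
Effective Tm = 74 − 2×4 = 74 − 8 = 66°C

66°C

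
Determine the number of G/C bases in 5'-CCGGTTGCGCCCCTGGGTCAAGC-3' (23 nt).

Scanning the sequence gives T=4, C=9, G=8, A=2.
G+C = 8 + 9 = 17

17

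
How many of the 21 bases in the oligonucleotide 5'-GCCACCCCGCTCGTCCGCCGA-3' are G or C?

Base counts: G=5, A=2, T=2, C=12
Total G or C: 5 + 12 = 17

17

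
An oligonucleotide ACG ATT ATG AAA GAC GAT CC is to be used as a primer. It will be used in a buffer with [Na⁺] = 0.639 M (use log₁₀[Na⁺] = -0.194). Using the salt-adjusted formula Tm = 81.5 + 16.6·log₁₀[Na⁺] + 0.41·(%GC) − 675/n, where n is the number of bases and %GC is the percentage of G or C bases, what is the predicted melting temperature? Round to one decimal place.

60.9°C

Length n = 20. Base counts: C=4, A=8, G=4, T=4
G+C = 8, so %GC = 8/20 × 100 = 40%
Salt term: 16.6 × (-0.194) = -3.22
GC term: 0.41 × 40 = 16.4; length term: −675/20 = −33.75
Tm = 81.5 + (-3.22) + 16.4 − 33.75 = 60.93 → 60.9°C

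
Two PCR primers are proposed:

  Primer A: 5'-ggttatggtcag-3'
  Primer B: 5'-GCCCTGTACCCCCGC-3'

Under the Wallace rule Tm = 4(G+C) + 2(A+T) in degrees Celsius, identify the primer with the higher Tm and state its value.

Primer A: A+T=6, G+C=6 → Tm = 2(6)+4(6) = 36°C
Primer B: A+T=3, G+C=12 → Tm = 2(3)+4(12) = 54°C
36°C vs 54°C → primer B is higher.

Primer B, 54°C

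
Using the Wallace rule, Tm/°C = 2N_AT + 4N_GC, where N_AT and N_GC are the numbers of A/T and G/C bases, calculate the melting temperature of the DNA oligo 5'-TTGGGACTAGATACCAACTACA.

Scanning the sequence gives A=8, C=5, G=4, T=5.
So N_AT = 13 and N_GC = 9.
Tm = 4·9 + 2·13 = 36 + 26 = 62°C

62°C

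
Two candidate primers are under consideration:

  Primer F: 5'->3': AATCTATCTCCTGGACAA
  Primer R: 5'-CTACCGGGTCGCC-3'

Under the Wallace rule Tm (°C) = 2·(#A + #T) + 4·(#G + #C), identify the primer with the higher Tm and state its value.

Primer F, 50°C

Primer F: A+T=11, G+C=7 → Tm = 2(11)+4(7) = 50°C
Primer R: A+T=3, G+C=10 → Tm = 2(3)+4(10) = 46°C
50°C vs 46°C → primer F is higher.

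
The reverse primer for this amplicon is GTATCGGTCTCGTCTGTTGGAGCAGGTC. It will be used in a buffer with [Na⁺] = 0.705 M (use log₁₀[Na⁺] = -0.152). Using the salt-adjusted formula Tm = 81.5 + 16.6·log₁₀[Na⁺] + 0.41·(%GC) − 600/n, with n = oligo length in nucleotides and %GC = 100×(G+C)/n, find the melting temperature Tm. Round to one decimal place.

Length n = 28. A=3, C=6, G=10, T=9
G+C = 16, so %GC = 16/28 × 100 = 57.143%
Salt term: 16.6 × (-0.152) = -2.523
GC term: 0.41 × 57.143 = 23.429; length term: −600/28 = −21.429
Tm = 81.5 + (-2.523) + 23.429 − 21.429 = 80.977 → 81.0°C

81.0°C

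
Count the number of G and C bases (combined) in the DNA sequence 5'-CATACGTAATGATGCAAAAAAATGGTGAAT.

9

Counting bases: A=14, T=7, C=3, G=6
Total G or C: 6 + 3 = 9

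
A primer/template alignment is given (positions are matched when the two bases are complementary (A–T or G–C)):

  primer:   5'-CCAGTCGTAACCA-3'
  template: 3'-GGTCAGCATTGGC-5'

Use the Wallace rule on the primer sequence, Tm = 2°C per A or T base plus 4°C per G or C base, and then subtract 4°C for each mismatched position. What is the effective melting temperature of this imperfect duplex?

36°C

Primer base counts: A=4, T=2, G=2, C=5 → A+T=6, G+C=7
Perfect-match Tm = 2(6) + 4(7) = 12 + 28 = 40°C
Mismatches (positions where the bases are not complementary): 1 (at position 13)
Effective Tm = 40 − 1×4 = 40 − 4 = 36°C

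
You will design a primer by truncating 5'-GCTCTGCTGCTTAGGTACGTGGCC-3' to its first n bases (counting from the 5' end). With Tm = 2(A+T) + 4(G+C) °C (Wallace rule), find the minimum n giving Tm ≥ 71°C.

First 22 bases: GCTCTGCTGCTTAGGTACGTGG → Tm = 70°C (< 71°C)
First 23 bases: GCTCTGCTGCTTAGGTACGTGGC → Tm = 74°C (≥ 71°C)
Since every base adds ≥2°C, Tm only increases with n, so the threshold is first crossed at n = 23.

n = 23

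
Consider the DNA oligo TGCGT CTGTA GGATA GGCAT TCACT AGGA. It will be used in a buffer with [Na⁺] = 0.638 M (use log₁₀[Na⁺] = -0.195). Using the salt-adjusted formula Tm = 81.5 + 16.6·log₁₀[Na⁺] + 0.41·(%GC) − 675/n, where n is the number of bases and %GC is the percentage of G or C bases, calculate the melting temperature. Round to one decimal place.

Length n = 29. Scanning the sequence gives C=5, T=8, A=7, G=9.
G+C = 14, so %GC = 14/29 × 100 = 48.276%
Salt term: 16.6 × (-0.195) = -3.237
GC term: 0.41 × 48.276 = 19.793; length term: −675/29 = −23.276
Tm = 81.5 + (-3.237) + 19.793 − 23.276 = 74.78 → 74.8°C

74.8°C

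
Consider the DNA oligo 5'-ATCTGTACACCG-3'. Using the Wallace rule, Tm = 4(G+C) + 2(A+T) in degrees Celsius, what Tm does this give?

36°C

Base counts: A=3, G=2, C=4, T=3
So N_AT = 6 and N_GC = 6.
Tm = 2×6 + 4×6 = 36°C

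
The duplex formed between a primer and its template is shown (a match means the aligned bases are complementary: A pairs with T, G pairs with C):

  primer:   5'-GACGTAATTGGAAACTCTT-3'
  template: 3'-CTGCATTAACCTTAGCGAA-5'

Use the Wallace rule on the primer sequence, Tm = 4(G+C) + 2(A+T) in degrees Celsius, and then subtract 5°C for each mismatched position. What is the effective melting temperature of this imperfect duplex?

Primer base counts: A=6, T=6, G=4, C=3 → A+T=12, G+C=7
Perfect-match Tm = 2(12) + 4(7) = 24 + 28 = 52°C
Mismatches (positions where the bases are not complementary): 2 (at positions 14, 16)
Effective Tm = 52 − 2×5 = 52 − 10 = 42°C

42°C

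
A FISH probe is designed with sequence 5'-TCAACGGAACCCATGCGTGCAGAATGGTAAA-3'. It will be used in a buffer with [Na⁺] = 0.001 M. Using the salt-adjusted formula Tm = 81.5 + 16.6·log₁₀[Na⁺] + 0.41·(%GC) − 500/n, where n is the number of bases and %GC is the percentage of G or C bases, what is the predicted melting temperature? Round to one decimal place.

Length n = 31. Counting bases: A=11, C=7, G=8, T=5
G+C = 15, so %GC = 15/31 × 100 = 48.387%
Salt term: 16.6 × (-3) = -49.8
GC term: 0.41 × 48.387 = 19.839; length term: −500/31 = −16.129
Tm = 81.5 + (-49.8) + 19.839 − 16.129 = 35.41 → 35.4°C

35.4°C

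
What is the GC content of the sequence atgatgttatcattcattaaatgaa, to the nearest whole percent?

20%

A=10, T=10, C=2, G=3
G+C = 3 + 2 = 5 out of 25 bases
%GC = 5/25 × 100 = 20% ≈ 20%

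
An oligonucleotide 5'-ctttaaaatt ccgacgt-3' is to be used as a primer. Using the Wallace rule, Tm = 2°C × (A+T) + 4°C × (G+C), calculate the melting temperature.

46°C

Scanning the sequence gives G=2, A=5, C=4, T=6.
So N_AT = 11 and N_GC = 6.
Tm = 2×11 + 4×6 = 46°C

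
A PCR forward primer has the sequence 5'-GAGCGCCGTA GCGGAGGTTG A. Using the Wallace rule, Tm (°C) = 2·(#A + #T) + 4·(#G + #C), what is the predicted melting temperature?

Scanning the sequence gives T=3, C=4, G=10, A=4.
So N_AT = 7 and N_GC = 14.
Tm = 2×7 + 4×14 = 70°C

70°C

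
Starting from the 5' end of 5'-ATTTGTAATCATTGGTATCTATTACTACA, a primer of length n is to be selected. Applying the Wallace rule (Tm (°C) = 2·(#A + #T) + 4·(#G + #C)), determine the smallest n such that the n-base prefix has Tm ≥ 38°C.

n = 15

First 14 bases: ATTTGTAATCATTG → Tm = 34°C (< 38°C)
First 15 bases: ATTTGTAATCATTGG → Tm = 38°C (≥ 38°C)
Each additional base adds 2°C (A/T) or 4°C (G/C), so Tm is non-decreasing in n; n = 15 is the first length to reach 38°C.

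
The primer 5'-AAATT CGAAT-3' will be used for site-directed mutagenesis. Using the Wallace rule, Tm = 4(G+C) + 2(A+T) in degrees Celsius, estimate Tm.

24°C

Counting bases: C=1, A=5, T=3, G=1
So N_AT = 8 and N_GC = 2.
Tm = 2×8 + 4×2 = 24°C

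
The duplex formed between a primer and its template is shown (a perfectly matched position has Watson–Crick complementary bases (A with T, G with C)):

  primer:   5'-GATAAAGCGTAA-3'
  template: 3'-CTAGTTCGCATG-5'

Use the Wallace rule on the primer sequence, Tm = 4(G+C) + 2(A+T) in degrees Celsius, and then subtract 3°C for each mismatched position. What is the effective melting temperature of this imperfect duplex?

Primer base counts: A=6, T=2, G=3, C=1 → A+T=8, G+C=4
Perfect-match Tm = 2(8) + 4(4) = 16 + 16 = 32°C
Mismatches (positions where the bases are not complementary): 2 (at positions 4, 12)
Effective Tm = 32 − 2×3 = 32 − 6 = 26°C

26°C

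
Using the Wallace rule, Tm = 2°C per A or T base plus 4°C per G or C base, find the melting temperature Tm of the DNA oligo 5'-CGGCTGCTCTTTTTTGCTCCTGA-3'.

70°C

Base counts: A=1, T=10, C=7, G=5
So N_AT = 11 and N_GC = 12.
Tm = 2×11 + 4×12 = 70°C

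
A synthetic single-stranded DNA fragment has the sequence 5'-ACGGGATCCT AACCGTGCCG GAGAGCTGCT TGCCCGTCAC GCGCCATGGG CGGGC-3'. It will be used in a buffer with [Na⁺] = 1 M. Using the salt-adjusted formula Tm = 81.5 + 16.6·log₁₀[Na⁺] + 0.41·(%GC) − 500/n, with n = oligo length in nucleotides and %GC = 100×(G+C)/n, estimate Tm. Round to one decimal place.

Length n = 55. Counting bases: G=20, A=8, T=8, C=19
G+C = 39, so %GC = 39/55 × 100 = 70.909%
Salt term: 16.6 × (0) = 0
GC term: 0.41 × 70.909 = 29.073; length term: −500/55 = −9.091
Tm = 81.5 + (0) + 29.073 − 9.091 = 101.482 → 101.5°C

101.5°C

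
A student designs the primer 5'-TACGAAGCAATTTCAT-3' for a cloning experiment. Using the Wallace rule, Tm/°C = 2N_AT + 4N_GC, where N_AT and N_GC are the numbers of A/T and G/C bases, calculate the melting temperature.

42°C

A=6, C=3, T=5, G=2
So N_AT = 11 and N_GC = 5.
Tm = 2×11 + 4×5 = 42°C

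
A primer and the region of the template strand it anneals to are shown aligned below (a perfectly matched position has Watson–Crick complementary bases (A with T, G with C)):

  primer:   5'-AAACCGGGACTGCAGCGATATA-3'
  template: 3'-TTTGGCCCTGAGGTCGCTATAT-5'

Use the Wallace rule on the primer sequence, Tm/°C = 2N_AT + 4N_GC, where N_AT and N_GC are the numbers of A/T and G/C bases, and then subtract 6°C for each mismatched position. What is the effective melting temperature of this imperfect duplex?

Primer base counts: A=8, T=3, G=6, C=5 → A+T=11, G+C=11
Perfect-match Tm = 2(11) + 4(11) = 22 + 44 = 66°C
Mismatches (positions where the bases are not complementary): 1 (at position 12)
Effective Tm = 66 − 1×6 = 66 − 6 = 60°C

60°C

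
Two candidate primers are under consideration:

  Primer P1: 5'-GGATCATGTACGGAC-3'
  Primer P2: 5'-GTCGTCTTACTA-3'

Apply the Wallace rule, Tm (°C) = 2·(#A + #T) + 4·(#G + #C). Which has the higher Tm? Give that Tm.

Primer P1, 46°C

Primer P1: A+T=7, G+C=8 → Tm = 2(7)+4(8) = 46°C
Primer P2: A+T=7, G+C=5 → Tm = 2(7)+4(5) = 34°C
46°C vs 34°C → primer P1 is higher.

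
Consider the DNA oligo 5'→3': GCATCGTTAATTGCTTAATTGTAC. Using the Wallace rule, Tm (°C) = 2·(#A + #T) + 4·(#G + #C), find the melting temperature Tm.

Base counts: T=10, G=4, A=6, C=4
A+T = 16, G+C = 8
Tm = 2×16 + 4×8 = 64°C

64°C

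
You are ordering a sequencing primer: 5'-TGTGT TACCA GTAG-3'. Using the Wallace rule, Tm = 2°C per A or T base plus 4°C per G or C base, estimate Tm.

40°C

G=4, T=5, C=2, A=3
So N_AT = 8 and N_GC = 6.
Tm = 2(8) + 4(6) = 16 + 24 = 40°C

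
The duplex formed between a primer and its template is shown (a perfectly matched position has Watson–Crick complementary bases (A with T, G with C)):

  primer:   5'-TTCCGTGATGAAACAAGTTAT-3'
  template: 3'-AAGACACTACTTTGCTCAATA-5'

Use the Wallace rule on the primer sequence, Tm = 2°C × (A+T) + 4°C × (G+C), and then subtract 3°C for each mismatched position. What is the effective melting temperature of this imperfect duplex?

Primer base counts: A=7, T=7, G=4, C=3 → A+T=14, G+C=7
Perfect-match Tm = 2(14) + 4(7) = 28 + 28 = 56°C
Mismatches (positions where the bases are not complementary): 2 (at positions 4, 15)
Effective Tm = 56 − 2×3 = 56 − 6 = 50°C

50°C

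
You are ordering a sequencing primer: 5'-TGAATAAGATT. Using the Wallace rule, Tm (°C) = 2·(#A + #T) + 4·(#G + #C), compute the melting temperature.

26°C

Counting bases: C=0, T=4, A=5, G=2
So N_AT = 9 and N_GC = 2.
Tm = 2(9) + 4(2) = 18 + 8 = 26°C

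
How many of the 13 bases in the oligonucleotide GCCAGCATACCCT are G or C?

Base counts: A=3, G=2, T=2, C=6
G+C = 2 + 6 = 8

8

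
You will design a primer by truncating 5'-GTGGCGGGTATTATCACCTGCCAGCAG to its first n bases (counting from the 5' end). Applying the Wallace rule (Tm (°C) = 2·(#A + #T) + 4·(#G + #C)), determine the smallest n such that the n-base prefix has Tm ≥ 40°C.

First 12 bases: GTGGCGGGTATT → Tm = 38°C (< 40°C)
First 13 bases: GTGGCGGGTATTA → Tm = 40°C (≥ 40°C)
Since every base adds ≥2°C, Tm only increases with n, so the threshold is first crossed at n = 13.

n = 13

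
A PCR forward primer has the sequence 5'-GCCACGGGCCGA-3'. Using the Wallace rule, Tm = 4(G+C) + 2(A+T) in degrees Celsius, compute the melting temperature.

Base counts: T=0, C=5, G=5, A=2
AT pairs contribute 2, GC pairs contribute 10.
Tm = 4·10 + 2·2 = 40 + 4 = 44°C

44°C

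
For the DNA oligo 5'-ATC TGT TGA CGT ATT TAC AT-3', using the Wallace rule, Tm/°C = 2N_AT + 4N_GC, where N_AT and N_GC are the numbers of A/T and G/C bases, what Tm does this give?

G=3, C=3, A=5, T=9
AT pairs contribute 14, GC pairs contribute 6.
Tm = 4·6 + 2·14 = 24 + 28 = 52°C

52°C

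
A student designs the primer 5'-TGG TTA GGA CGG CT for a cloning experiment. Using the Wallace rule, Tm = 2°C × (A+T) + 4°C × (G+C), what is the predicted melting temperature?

Scanning the sequence gives G=6, C=2, A=2, T=4.
A+T = 6, G+C = 8
Tm = 4·8 + 2·6 = 32 + 12 = 44°C

44°C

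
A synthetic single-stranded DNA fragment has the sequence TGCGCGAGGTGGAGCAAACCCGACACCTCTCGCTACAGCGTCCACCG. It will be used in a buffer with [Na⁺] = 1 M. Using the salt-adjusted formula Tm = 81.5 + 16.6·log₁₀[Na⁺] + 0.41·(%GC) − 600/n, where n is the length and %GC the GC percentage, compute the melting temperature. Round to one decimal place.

95.8°C

Length n = 47. Counting bases: G=13, A=10, T=6, C=18
G+C = 31, so %GC = 31/47 × 100 = 65.957%
Salt term: 16.6 × (0) = 0
GC term: 0.41 × 65.957 = 27.042; length term: −600/47 = −12.766
Tm = 81.5 + (0) + 27.042 − 12.766 = 95.776 → 95.8°C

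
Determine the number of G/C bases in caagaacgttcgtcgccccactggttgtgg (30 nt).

18

G=9, A=5, T=7, C=9
G+C = 9 + 9 = 18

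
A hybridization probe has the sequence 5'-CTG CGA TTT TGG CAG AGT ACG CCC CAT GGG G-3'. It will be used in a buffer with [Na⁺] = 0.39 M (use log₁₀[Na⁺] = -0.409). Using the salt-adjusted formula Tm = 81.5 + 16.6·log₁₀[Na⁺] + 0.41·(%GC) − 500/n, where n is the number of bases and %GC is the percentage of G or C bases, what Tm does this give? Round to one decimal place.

83.7°C

Length n = 31. Counting bases: G=11, C=8, A=5, T=7
G+C = 19, so %GC = 19/31 × 100 = 61.29%
Salt term: 16.6 × (-0.409) = -6.789
GC term: 0.41 × 61.29 = 25.129; length term: −500/31 = −16.129
Tm = 81.5 + (-6.789) + 25.129 − 16.129 = 83.711 → 83.7°C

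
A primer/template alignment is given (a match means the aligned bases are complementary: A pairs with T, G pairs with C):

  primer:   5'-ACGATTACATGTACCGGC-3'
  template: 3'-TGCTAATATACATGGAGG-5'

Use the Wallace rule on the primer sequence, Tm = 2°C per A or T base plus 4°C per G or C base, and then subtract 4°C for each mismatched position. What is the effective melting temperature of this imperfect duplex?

42°C

Primer base counts: A=5, T=4, G=4, C=5 → A+T=9, G+C=9
Perfect-match Tm = 2(9) + 4(9) = 18 + 36 = 54°C
Mismatches (positions where the bases are not complementary): 3 (at positions 8, 16, 17)
Effective Tm = 54 − 3×4 = 54 − 12 = 42°C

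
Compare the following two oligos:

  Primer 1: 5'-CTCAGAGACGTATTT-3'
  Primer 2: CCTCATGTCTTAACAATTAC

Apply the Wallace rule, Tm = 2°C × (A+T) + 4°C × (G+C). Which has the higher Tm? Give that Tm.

Primer 2, 54°C

Primer 1: A+T=9, G+C=6 → Tm = 2(9)+4(6) = 42°C
Primer 2: A+T=13, G+C=7 → Tm = 2(13)+4(7) = 54°C
42°C vs 54°C → primer 2 is higher.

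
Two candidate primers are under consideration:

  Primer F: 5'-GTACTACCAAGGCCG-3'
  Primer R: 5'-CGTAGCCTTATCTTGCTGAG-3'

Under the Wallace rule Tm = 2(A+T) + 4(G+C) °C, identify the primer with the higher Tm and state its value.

Primer F: A+T=6, G+C=9 → Tm = 2(6)+4(9) = 48°C
Primer R: A+T=10, G+C=10 → Tm = 2(10)+4(10) = 60°C
48°C vs 60°C → primer R is higher.

Primer R, 60°C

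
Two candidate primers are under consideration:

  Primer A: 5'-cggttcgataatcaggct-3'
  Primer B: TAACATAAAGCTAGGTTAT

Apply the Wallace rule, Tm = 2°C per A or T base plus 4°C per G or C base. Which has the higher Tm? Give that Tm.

Primer A: A+T=9, G+C=9 → Tm = 2(9)+4(9) = 54°C
Primer B: A+T=14, G+C=5 → Tm = 2(14)+4(5) = 48°C
54°C vs 48°C → primer A is higher.

Primer A, 54°C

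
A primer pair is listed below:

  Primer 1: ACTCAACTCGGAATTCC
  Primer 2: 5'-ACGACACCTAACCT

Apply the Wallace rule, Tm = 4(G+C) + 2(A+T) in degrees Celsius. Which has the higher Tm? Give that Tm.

Primer 1: A+T=9, G+C=8 → Tm = 2(9)+4(8) = 50°C
Primer 2: A+T=7, G+C=7 → Tm = 2(7)+4(7) = 42°C
50°C vs 42°C → primer 1 is higher.

Primer 1, 50°C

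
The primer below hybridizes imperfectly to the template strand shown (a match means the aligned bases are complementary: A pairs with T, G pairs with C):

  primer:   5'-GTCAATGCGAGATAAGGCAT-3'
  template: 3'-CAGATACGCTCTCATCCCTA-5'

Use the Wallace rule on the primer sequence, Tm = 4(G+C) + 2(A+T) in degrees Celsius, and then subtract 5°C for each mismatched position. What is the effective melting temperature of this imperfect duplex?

Primer base counts: A=7, T=4, G=6, C=3 → A+T=11, G+C=9
Perfect-match Tm = 2(11) + 4(9) = 22 + 36 = 58°C
Mismatches (positions where the bases are not complementary): 4 (at positions 4, 13, 14, 18)
Effective Tm = 58 − 4×5 = 58 − 20 = 38°C

38°C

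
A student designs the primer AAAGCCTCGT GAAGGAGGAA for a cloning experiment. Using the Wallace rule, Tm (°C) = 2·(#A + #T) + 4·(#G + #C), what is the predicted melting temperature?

60°C

Counting bases: T=2, A=8, C=3, G=7
So N_AT = 10 and N_GC = 10.
Tm = 2×10 + 4×10 = 60°C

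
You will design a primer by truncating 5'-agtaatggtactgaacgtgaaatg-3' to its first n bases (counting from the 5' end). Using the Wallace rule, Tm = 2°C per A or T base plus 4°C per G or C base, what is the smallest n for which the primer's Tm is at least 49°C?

First 17 bases: AGTAATGGTACTGAACG → Tm = 48°C (< 49°C)
First 18 bases: AGTAATGGTACTGAACGT → Tm = 50°C (≥ 49°C)
Each additional base adds 2°C (A/T) or 4°C (G/C), so Tm is non-decreasing in n; n = 18 is the first length to reach 49°C.

n = 18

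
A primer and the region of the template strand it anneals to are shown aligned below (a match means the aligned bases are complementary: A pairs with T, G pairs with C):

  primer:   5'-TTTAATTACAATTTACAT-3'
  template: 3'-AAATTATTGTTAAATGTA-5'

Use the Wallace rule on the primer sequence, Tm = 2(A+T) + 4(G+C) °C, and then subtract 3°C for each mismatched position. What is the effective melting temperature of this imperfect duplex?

Primer base counts: A=7, T=9, G=0, C=2 → A+T=16, G+C=2
Perfect-match Tm = 2(16) + 4(2) = 32 + 8 = 40°C
Mismatches (positions where the bases are not complementary): 1 (at position 7)
Effective Tm = 40 − 1×3 = 40 − 3 = 37°C

37°C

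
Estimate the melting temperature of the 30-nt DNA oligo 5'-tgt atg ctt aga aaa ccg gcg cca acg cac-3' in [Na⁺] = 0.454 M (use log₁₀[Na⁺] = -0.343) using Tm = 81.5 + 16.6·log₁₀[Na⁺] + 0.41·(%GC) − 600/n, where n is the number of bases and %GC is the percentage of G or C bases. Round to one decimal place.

77.7°C

Length n = 30. Base counts: A=9, T=5, G=7, C=9
G+C = 16, so %GC = 16/30 × 100 = 53.333%
Salt term: 16.6 × (-0.343) = -5.694
GC term: 0.41 × 53.333 = 21.867; length term: −600/30 = −20
Tm = 81.5 + (-5.694) + 21.867 − 20 = 77.673 → 77.7°C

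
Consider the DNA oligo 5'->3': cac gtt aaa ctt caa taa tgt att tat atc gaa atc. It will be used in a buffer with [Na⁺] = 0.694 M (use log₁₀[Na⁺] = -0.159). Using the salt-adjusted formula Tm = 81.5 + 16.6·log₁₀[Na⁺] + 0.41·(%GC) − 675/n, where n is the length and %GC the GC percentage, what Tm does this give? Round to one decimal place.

70.4°C

Length n = 36. G=3, C=6, T=13, A=14
G+C = 9, so %GC = 9/36 × 100 = 25%
Salt term: 16.6 × (-0.159) = -2.639
GC term: 0.41 × 25 = 10.25; length term: −675/36 = −18.75
Tm = 81.5 + (-2.639) + 10.25 − 18.75 = 70.361 → 70.4°C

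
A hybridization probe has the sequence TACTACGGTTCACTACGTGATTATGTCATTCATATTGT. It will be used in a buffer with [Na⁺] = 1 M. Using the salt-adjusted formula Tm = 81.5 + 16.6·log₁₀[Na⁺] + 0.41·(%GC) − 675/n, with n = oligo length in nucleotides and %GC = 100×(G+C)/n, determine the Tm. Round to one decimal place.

77.8°C

Length n = 38. Scanning the sequence gives A=9, C=7, T=16, G=6.
G+C = 13, so %GC = 13/38 × 100 = 34.211%
Salt term: 16.6 × (0) = 0
GC term: 0.41 × 34.211 = 14.027; length term: −675/38 = −17.763
Tm = 81.5 + (0) + 14.027 − 17.763 = 77.764 → 77.8°C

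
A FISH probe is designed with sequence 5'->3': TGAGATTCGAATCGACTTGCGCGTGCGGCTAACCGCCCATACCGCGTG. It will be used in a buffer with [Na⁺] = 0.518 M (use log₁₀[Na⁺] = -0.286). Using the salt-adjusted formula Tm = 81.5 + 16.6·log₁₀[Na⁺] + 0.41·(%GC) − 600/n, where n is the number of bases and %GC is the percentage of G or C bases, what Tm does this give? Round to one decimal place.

89.0°C

Length n = 48. Scanning the sequence gives G=14, C=15, A=9, T=10.
G+C = 29, so %GC = 29/48 × 100 = 60.417%
Salt term: 16.6 × (-0.286) = -4.748
GC term: 0.41 × 60.417 = 24.771; length term: −600/48 = −12.5
Tm = 81.5 + (-4.748) + 24.771 − 12.5 = 89.023 → 89.0°C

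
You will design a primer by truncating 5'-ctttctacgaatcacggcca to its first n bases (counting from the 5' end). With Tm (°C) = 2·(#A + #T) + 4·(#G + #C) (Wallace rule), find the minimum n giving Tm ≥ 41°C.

n = 15

First 14 bases: CTTTCTACGAATCA → Tm = 38°C (< 41°C)
First 15 bases: CTTTCTACGAATCAC → Tm = 42°C (≥ 41°C)
Since every base adds ≥2°C, Tm only increases with n, so the threshold is first crossed at n = 15.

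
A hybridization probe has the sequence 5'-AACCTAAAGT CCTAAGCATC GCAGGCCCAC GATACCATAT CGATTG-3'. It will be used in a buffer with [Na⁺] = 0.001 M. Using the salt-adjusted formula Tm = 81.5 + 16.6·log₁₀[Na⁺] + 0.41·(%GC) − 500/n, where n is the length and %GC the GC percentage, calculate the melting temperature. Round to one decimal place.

Length n = 46. Base counts: C=14, G=8, A=15, T=9
G+C = 22, so %GC = 22/46 × 100 = 47.826%
Salt term: 16.6 × (-3) = -49.8
GC term: 0.41 × 47.826 = 19.609; length term: −500/46 = −10.87
Tm = 81.5 + (-49.8) + 19.609 − 10.87 = 40.439 → 40.4°C

40.4°C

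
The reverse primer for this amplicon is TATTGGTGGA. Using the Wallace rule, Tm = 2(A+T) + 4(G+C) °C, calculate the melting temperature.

28°C

Scanning the sequence gives C=0, G=4, A=2, T=4.
A+T = 6, G+C = 4
Tm = 2(6) + 4(4) = 12 + 16 = 28°C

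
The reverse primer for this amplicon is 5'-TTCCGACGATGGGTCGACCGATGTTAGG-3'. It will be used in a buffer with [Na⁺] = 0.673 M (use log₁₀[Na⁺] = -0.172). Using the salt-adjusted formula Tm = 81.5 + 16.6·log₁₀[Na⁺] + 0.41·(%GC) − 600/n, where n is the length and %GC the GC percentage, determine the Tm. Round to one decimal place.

Length n = 28. Base counts: G=10, T=7, C=6, A=5
G+C = 16, so %GC = 16/28 × 100 = 57.143%
Salt term: 16.6 × (-0.172) = -2.855
GC term: 0.41 × 57.143 = 23.429; length term: −600/28 = −21.429
Tm = 81.5 + (-2.855) + 23.429 − 21.429 = 80.645 → 80.6°C

80.6°C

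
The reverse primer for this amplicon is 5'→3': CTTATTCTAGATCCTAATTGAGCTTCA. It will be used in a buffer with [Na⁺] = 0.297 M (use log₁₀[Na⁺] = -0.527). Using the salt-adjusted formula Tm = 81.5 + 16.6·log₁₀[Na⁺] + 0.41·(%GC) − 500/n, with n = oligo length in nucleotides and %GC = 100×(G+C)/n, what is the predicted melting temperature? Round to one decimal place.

67.9°C

Length n = 27. Base counts: C=6, G=3, T=11, A=7
G+C = 9, so %GC = 9/27 × 100 = 33.333%
Salt term: 16.6 × (-0.527) = -8.748
GC term: 0.41 × 33.333 = 13.667; length term: −500/27 = −18.519
Tm = 81.5 + (-8.748) + 13.667 − 18.519 = 67.9 → 67.9°C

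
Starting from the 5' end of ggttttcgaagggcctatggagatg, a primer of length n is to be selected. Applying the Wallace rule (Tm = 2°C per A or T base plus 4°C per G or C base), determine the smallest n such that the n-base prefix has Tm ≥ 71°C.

First 23 bases: GGTTTTCGAAGGGCCTATGGAGA → Tm = 70°C (< 71°C)
First 24 bases: GGTTTTCGAAGGGCCTATGGAGAT → Tm = 72°C (≥ 71°C)
Since every base adds ≥2°C, Tm only increases with n, so the threshold is first crossed at n = 24.

n = 24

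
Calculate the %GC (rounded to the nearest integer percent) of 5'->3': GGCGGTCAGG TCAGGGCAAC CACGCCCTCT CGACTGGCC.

72%

Scanning the sequence gives A=6, G=13, C=15, T=5.
G+C = 13 + 15 = 28 out of 39 bases
%GC = 28/39 × 100 = 71.79% ≈ 72%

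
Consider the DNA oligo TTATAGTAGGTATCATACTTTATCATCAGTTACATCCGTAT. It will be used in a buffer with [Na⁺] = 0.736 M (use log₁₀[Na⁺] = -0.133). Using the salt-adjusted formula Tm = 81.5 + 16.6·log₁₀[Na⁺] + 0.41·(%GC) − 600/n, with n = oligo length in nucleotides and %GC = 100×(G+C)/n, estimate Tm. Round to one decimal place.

Length n = 41. C=7, A=12, T=17, G=5
G+C = 12, so %GC = 12/41 × 100 = 29.268%
Salt term: 16.6 × (-0.133) = -2.208
GC term: 0.41 × 29.268 = 12; length term: −600/41 = −14.634
Tm = 81.5 + (-2.208) + 12 − 14.634 = 76.658 → 76.7°C

76.7°C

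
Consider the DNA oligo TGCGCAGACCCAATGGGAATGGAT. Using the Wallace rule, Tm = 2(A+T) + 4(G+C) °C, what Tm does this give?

74°C

Scanning the sequence gives G=8, T=4, C=5, A=7.
AT pairs contribute 11, GC pairs contribute 13.
Tm = 2×11 + 4×13 = 74°C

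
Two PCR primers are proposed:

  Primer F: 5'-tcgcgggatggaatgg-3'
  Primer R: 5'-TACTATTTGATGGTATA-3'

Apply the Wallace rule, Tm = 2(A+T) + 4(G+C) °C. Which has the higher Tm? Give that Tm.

Primer F: A+T=6, G+C=10 → Tm = 2(6)+4(10) = 52°C
Primer R: A+T=13, G+C=4 → Tm = 2(13)+4(4) = 42°C
52°C vs 42°C → primer F is higher.

Primer F, 52°C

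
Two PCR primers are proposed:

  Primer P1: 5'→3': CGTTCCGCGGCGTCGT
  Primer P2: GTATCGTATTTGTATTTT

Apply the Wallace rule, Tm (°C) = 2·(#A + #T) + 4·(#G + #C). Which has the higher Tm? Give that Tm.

Primer P1: A+T=4, G+C=12 → Tm = 2(4)+4(12) = 56°C
Primer P2: A+T=14, G+C=4 → Tm = 2(14)+4(4) = 44°C
56°C vs 44°C → primer P1 is higher.

Primer P1, 56°C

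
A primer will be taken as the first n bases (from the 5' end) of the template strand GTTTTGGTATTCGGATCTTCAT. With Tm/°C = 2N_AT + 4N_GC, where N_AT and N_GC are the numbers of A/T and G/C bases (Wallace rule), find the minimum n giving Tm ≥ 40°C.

First 13 bases: GTTTTGGTATTCG → Tm = 36°C (< 40°C)
First 14 bases: GTTTTGGTATTCGG → Tm = 40°C (≥ 40°C)
Since every base adds ≥2°C, Tm only increases with n, so the threshold is first crossed at n = 14.

n = 14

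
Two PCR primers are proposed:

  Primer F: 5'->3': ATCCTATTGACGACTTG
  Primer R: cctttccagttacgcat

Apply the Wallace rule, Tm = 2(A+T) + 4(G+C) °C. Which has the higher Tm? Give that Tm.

Primer R, 50°C

Primer F: A+T=10, G+C=7 → Tm = 2(10)+4(7) = 48°C
Primer R: A+T=9, G+C=8 → Tm = 2(9)+4(8) = 50°C
48°C vs 50°C → primer R is higher.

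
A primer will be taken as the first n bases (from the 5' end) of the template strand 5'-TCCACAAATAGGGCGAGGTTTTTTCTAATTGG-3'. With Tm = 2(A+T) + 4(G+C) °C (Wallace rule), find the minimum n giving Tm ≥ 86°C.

First 30 bases: TCCACAAATAGGGCGAGGTTTTTTCTAATT → Tm = 82°C (< 86°C)
First 31 bases: TCCACAAATAGGGCGAGGTTTTTTCTAATTG → Tm = 86°C (≥ 86°C)
Since every base adds ≥2°C, Tm only increases with n, so the threshold is first crossed at n = 31.

n = 31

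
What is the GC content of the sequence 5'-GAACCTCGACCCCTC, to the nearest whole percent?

Counting bases: T=2, C=8, A=3, G=2
G+C = 2 + 8 = 10 out of 15 bases
%GC = 10/15 × 100 = 66.67% ≈ 67%

67%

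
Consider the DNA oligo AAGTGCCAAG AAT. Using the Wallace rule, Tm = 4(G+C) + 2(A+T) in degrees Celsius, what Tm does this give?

36°C

Base counts: T=2, G=3, C=2, A=6
A+T = 8, G+C = 5
Tm = 2(8) + 4(5) = 16 + 20 = 36°C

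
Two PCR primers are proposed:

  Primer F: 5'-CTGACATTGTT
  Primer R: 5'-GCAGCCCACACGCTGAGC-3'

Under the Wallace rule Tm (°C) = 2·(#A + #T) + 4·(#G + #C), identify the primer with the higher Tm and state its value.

Primer F: A+T=7, G+C=4 → Tm = 2(7)+4(4) = 30°C
Primer R: A+T=5, G+C=13 → Tm = 2(5)+4(13) = 62°C
30°C vs 62°C → primer R is higher.

Primer R, 62°C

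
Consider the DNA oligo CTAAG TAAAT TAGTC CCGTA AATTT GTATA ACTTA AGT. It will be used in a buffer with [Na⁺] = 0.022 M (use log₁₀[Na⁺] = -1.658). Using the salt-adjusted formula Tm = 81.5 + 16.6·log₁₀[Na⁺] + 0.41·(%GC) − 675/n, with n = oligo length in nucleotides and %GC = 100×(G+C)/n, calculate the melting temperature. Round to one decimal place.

47.0°C

Length n = 38. Scanning the sequence gives T=14, A=14, C=5, G=5.
G+C = 10, so %GC = 10/38 × 100 = 26.316%
Salt term: 16.6 × (-1.658) = -27.523
GC term: 0.41 × 26.316 = 10.79; length term: −675/38 = −17.763
Tm = 81.5 + (-27.523) + 10.79 − 17.763 = 47.004 → 47.0°C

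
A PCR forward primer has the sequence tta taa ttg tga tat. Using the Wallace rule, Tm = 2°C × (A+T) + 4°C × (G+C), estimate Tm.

Base counts: A=5, T=8, C=0, G=2
So N_AT = 13 and N_GC = 2.
Tm = 2×13 + 4×2 = 34°C

34°C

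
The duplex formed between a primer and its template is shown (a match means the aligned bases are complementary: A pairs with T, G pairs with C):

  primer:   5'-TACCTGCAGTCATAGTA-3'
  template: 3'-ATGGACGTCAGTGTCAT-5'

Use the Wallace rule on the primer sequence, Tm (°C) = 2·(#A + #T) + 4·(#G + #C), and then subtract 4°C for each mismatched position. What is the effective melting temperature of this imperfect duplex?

Primer base counts: A=5, T=5, G=3, C=4 → A+T=10, G+C=7
Perfect-match Tm = 2(10) + 4(7) = 20 + 28 = 48°C
Mismatches (positions where the bases are not complementary): 1 (at position 13)
Effective Tm = 48 − 1×4 = 48 − 4 = 44°C

44°C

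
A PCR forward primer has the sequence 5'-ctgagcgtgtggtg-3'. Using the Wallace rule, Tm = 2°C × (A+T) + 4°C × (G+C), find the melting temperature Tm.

Base counts: A=1, T=4, G=7, C=2
So N_AT = 5 and N_GC = 9.
Tm = 2×5 + 4×9 = 46°C

46°C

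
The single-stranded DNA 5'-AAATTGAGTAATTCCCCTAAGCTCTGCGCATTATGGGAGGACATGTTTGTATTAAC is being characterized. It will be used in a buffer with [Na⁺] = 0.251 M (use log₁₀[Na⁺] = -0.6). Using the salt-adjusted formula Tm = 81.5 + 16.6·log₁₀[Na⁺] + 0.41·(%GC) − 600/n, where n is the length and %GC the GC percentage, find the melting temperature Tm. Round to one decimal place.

76.9°C

Length n = 56. Counting bases: A=16, G=12, T=18, C=10
G+C = 22, so %GC = 22/56 × 100 = 39.286%
Salt term: 16.6 × (-0.6) = -9.96
GC term: 0.41 × 39.286 = 16.107; length term: −600/56 = −10.714
Tm = 81.5 + (-9.96) + 16.107 − 10.714 = 76.933 → 76.9°C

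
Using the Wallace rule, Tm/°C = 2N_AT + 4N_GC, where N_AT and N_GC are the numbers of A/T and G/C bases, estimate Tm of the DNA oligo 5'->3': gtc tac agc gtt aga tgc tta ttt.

66°C

Counting bases: C=4, G=5, T=10, A=5
AT pairs contribute 15, GC pairs contribute 9.
Tm = 2(15) + 4(9) = 30 + 36 = 66°C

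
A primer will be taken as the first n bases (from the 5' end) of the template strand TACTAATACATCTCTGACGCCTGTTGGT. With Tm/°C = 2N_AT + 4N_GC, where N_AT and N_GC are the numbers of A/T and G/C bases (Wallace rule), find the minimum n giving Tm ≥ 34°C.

n = 14

First 13 bases: TACTAATACATCT → Tm = 32°C (< 34°C)
First 14 bases: TACTAATACATCTC → Tm = 36°C (≥ 34°C)
Since every base adds ≥2°C, Tm only increases with n, so the threshold is first crossed at n = 14.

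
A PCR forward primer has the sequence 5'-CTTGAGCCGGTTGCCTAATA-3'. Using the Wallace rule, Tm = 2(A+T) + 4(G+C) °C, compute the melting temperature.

Base counts: A=4, T=6, G=5, C=5
A+T = 10, G+C = 10
Tm = 2×10 + 4×10 = 60°C

60°C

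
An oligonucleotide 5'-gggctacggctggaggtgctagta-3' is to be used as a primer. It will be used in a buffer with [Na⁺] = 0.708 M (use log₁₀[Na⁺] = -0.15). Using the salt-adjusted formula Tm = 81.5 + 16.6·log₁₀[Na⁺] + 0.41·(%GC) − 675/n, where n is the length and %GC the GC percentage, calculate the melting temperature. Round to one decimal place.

Length n = 24. G=11, A=4, C=4, T=5
G+C = 15, so %GC = 15/24 × 100 = 62.5%
Salt term: 16.6 × (-0.15) = -2.49
GC term: 0.41 × 62.5 = 25.625; length term: −675/24 = −28.125
Tm = 81.5 + (-2.49) + 25.625 − 28.125 = 76.51 → 76.5°C

76.5°C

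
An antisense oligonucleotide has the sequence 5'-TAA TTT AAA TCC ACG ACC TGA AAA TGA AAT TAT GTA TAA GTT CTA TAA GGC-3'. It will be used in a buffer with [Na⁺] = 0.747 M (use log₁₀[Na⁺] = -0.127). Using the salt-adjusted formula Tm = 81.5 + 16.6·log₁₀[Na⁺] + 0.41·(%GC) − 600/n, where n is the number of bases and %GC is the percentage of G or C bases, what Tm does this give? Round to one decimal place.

78.9°C

Length n = 51. Scanning the sequence gives G=7, C=7, A=21, T=16.
G+C = 14, so %GC = 14/51 × 100 = 27.451%
Salt term: 16.6 × (-0.127) = -2.108
GC term: 0.41 × 27.451 = 11.255; length term: −600/51 = −11.765
Tm = 81.5 + (-2.108) + 11.255 − 11.765 = 78.882 → 78.9°C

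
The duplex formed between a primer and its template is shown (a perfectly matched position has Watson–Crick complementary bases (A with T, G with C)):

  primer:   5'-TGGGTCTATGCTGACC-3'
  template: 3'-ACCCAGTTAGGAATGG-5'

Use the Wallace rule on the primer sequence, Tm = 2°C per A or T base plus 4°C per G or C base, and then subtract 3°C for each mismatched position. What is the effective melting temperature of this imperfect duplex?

Primer base counts: A=2, T=5, G=5, C=4 → A+T=7, G+C=9
Perfect-match Tm = 2(7) + 4(9) = 14 + 36 = 50°C
Mismatches (positions where the bases are not complementary): 3 (at positions 7, 10, 13)
Effective Tm = 50 − 3×3 = 50 − 9 = 41°C

41°C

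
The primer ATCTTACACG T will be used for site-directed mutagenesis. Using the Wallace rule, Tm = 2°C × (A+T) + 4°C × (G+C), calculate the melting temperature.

Counting bases: A=3, G=1, T=4, C=3
AT pairs contribute 7, GC pairs contribute 4.
Tm = 2(7) + 4(4) = 14 + 16 = 30°C

30°C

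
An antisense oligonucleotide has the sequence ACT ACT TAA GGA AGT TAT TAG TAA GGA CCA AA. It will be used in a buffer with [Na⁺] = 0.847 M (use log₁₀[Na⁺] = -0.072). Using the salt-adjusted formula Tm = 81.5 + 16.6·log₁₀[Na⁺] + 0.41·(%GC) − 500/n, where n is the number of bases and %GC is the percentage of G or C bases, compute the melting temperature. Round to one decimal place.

Length n = 32. G=6, T=8, A=14, C=4
G+C = 10, so %GC = 10/32 × 100 = 31.25%
Salt term: 16.6 × (-0.072) = -1.195
GC term: 0.41 × 31.25 = 12.812; length term: −500/32 = −15.625
Tm = 81.5 + (-1.195) + 12.812 − 15.625 = 77.492 → 77.5°C

77.5°C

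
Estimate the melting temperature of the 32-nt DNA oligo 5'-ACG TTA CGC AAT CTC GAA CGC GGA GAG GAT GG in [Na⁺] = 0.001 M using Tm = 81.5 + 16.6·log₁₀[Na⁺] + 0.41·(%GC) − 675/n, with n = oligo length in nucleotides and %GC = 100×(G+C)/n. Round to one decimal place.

Length n = 32. Scanning the sequence gives C=7, A=9, T=5, G=11.
G+C = 18, so %GC = 18/32 × 100 = 56.25%
Salt term: 16.6 × (-3) = -49.8
GC term: 0.41 × 56.25 = 23.062; length term: −675/32 = −21.094
Tm = 81.5 + (-49.8) + 23.062 − 21.094 = 33.668 → 33.7°C

33.7°C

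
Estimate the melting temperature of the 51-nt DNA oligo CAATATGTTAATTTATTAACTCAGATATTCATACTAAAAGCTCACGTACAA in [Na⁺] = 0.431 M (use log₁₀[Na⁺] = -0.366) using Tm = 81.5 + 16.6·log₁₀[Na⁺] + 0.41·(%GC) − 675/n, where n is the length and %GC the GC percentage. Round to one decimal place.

Length n = 51. Base counts: C=9, G=4, T=17, A=21
G+C = 13, so %GC = 13/51 × 100 = 25.49%
Salt term: 16.6 × (-0.366) = -6.076
GC term: 0.41 × 25.49 = 10.451; length term: −675/51 = −13.235
Tm = 81.5 + (-6.076) + 10.451 − 13.235 = 72.64 → 72.6°C

72.6°C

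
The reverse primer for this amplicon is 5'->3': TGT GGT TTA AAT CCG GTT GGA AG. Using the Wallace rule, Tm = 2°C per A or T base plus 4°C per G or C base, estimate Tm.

C=2, G=8, T=8, A=5
A+T = 13, G+C = 10
Tm = 2×13 + 4×10 = 66°C

66°C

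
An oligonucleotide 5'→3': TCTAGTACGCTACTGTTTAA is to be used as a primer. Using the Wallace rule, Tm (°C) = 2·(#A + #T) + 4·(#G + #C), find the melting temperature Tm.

54°C

Scanning the sequence gives C=4, T=8, A=5, G=3.
A+T = 13, G+C = 7
Tm = 2(13) + 4(7) = 26 + 28 = 54°C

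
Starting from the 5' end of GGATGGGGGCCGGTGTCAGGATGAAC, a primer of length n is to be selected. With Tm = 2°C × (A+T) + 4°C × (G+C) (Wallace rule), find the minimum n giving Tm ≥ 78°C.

First 22 bases: GGATGGGGGCCGGTGTCAGGAT → Tm = 74°C (< 78°C)
First 23 bases: GGATGGGGGCCGGTGTCAGGATG → Tm = 78°C (≥ 78°C)
Since every base adds ≥2°C, Tm only increases with n, so the threshold is first crossed at n = 23.

n = 23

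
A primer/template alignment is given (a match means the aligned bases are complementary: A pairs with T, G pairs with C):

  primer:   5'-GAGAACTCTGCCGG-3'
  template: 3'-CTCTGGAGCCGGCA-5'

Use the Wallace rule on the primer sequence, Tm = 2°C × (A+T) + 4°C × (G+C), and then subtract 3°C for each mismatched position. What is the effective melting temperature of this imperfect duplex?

Primer base counts: A=3, T=2, G=5, C=4 → A+T=5, G+C=9
Perfect-match Tm = 2(5) + 4(9) = 10 + 36 = 46°C
Mismatches (positions where the bases are not complementary): 3 (at positions 5, 9, 14)
Effective Tm = 46 − 3×3 = 46 − 9 = 37°C

37°C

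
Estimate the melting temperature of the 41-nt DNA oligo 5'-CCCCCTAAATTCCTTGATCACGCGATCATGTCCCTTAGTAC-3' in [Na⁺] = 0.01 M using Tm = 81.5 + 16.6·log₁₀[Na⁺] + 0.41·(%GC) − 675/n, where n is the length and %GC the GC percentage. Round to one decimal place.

Length n = 41. C=15, A=9, G=5, T=12
G+C = 20, so %GC = 20/41 × 100 = 48.78%
Salt term: 16.6 × (-2) = -33.2
GC term: 0.41 × 48.78 = 20; length term: −675/41 = −16.463
Tm = 81.5 + (-33.2) + 20 − 16.463 = 51.837 → 51.8°C

51.8°C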